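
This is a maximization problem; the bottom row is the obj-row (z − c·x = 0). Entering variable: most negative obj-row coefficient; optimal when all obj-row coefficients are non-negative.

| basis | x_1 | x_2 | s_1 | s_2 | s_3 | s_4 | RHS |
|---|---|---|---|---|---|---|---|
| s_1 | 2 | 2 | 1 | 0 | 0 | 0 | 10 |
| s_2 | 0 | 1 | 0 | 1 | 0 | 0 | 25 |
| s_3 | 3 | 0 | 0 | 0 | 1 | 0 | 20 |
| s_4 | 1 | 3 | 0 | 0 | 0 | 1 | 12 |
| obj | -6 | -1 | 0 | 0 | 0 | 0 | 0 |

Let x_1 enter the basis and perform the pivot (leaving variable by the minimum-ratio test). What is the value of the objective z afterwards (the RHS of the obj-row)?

30

Ratio test on column x_1 — row 1: 10/2 = 5; row 2: entry 0 ≤ 0; row 3: 20/3 = 20/3; row 4: 12/1 = 12. Minimum is 5 at row 1 (s_1 leaves); pivot element 2.
Pivot on row 1; the obj-row RHS becomes 0 − (-6)·5 = 30.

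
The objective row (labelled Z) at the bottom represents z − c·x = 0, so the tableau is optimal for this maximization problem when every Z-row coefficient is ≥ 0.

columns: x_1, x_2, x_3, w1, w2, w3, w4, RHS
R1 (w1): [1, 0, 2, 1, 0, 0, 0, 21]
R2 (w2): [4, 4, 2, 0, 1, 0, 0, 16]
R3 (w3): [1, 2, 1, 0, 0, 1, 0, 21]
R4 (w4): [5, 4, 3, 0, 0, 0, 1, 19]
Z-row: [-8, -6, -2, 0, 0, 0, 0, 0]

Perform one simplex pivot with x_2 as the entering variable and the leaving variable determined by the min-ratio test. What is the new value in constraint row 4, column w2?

Ratio test on column x_2 — row 1: entry 0 ≤ 0; row 2: 16/4 = 4; row 3: 21/2 = 21/2; row 4: 19/4 = 19/4. Minimum is 4 at row 2 (w2 leaves); pivot element 4.
Divide row 2 by 4; eliminate column x_2 from the other rows.
Row 4 update in column w2: 0 − 4·(1/4) = -1.

-1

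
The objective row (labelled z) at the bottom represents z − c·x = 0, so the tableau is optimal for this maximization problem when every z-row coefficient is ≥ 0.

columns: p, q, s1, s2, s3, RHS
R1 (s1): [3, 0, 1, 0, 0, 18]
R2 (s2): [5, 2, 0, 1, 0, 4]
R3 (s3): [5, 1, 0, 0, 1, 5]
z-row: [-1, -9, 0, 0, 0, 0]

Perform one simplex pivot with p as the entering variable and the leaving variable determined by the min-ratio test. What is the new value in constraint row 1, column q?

Ratio test on column p — row 1: 18/3 = 6; row 2: 4/5 = 4/5; row 3: 5/5 = 1. Minimum is 4/5 at row 2 (s2 leaves); pivot element 5.
Divide row 2 by 5; eliminate column p from the other rows.
Row 1 update in column q: 0 − 3·(2/5) = -6/5.

-6/5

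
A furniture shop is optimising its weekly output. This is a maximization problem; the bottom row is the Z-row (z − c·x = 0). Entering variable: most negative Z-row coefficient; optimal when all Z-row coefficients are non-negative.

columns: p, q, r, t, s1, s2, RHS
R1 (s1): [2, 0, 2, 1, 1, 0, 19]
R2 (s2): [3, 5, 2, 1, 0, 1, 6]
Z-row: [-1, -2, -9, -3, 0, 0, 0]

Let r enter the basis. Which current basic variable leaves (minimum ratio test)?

s2

Column r entries and ratios — s1: 19/2 = 19/2; s2: 6/2 = 3.
Smallest ratio is 3 in the row of s2, so s2 leaves.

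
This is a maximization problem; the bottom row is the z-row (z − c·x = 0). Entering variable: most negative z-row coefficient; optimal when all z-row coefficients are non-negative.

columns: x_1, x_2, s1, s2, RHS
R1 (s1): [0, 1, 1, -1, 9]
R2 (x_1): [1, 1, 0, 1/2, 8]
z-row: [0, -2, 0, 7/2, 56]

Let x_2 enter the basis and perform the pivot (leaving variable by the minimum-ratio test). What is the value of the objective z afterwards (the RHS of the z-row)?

Ratio test on column x_2 — row 1: 9/1 = 9; row 2: 8/1 = 8. Minimum is 8 at row 2 (x_1 leaves); pivot element 1.
Pivot on row 2; the z-row RHS becomes 56 − (-2)·8 = 72.

72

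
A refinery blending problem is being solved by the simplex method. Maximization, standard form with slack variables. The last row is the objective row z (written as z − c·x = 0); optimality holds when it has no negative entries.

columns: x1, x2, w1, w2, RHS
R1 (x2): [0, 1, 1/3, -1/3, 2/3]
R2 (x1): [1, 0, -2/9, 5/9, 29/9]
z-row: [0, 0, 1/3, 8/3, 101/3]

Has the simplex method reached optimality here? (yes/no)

Every z-row coefficient is ≥ 0, so the tableau is optimal.

yes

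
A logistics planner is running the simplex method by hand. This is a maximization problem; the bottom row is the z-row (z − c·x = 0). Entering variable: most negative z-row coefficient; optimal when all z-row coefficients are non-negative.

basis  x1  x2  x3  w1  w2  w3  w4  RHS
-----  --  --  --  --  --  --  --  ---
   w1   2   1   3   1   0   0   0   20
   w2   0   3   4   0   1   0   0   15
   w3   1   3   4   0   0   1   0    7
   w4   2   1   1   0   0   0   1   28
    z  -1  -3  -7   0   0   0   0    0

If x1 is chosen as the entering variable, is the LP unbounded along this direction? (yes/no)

no

Column x1 has positive entries in row(s) 1, 3, 4, so the ratio test bounds it — not unbounded.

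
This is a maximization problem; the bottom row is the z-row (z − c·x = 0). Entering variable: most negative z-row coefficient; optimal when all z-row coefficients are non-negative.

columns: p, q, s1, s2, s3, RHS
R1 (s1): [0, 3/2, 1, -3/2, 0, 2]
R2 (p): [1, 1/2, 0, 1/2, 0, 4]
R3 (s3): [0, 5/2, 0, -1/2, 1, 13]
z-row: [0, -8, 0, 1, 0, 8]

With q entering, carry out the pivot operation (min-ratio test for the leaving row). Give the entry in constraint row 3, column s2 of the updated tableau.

2

Ratio test on column q — row 1: 2/(3/2) = 4/3; row 2: 4/(1/2) = 8; row 3: 13/(5/2) = 26/5. Minimum is 4/3 at row 1 (s1 leaves); pivot element 3/2.
Divide row 1 by 3/2; eliminate column q from the other rows.
Row 3 update in column s2: -1/2 − (5/2)·(-1) = 2.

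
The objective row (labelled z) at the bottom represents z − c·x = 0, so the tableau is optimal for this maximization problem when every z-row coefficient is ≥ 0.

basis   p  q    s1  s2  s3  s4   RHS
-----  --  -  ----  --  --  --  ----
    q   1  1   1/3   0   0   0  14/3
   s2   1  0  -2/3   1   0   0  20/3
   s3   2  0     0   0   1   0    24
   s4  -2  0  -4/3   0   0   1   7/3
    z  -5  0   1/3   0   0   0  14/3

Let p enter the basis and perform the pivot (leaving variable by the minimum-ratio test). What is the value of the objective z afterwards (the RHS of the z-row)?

28

Ratio test on column p — row 1: (14/3)/1 = 14/3; row 2: (20/3)/1 = 20/3; row 3: 24/2 = 12; row 4: entry -2 ≤ 0. Minimum is 14/3 at row 1 (q leaves); pivot element 1.
Pivot on row 1; the z-row RHS becomes 14/3 − (-5)·(14/3) = 28.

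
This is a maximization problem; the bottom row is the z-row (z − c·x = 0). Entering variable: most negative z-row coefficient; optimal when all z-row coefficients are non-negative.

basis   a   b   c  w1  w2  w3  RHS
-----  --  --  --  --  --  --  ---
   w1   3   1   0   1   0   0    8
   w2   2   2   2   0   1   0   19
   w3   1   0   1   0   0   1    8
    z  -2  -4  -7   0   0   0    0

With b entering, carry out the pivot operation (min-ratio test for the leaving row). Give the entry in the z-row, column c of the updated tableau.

Ratio test on column b — row 1: 8/1 = 8; row 2: 19/2 = 19/2; row 3: entry 0 ≤ 0. Minimum is 8 at row 1 (w1 leaves); pivot element 1.
Divide row 1 by 1; eliminate column b from the other rows.
z-row update in column c: -7 − (-4)·0 = -7.

-7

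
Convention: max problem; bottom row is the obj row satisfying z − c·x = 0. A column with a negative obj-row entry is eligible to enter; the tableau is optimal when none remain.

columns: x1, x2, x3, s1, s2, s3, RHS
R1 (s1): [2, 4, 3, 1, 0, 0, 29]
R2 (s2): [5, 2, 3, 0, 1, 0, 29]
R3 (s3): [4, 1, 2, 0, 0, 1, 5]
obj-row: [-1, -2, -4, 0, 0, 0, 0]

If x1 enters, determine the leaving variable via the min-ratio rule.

Column x1 entries and ratios — s1: 29/2 = 29/2; s2: 29/5 = 29/5; s3: 5/4 = 5/4.
Smallest ratio is 5/4 in the row of s3, so s3 leaves.

s3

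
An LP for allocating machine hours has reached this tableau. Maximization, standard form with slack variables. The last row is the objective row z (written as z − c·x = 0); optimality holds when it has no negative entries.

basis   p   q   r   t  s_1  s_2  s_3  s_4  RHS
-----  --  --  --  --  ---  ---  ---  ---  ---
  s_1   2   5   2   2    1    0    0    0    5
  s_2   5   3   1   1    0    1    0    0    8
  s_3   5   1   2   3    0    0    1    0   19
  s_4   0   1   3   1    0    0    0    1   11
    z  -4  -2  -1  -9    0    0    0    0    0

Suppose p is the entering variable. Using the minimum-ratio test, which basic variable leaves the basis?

Column p entries and ratios — s_1: 5/2 = 5/2; s_2: 8/5 = 8/5; s_3: 19/5 = 19/5; s_4: 0 ≤ 0, skip.
Smallest ratio is 8/5 in the row of s_2, so s_2 leaves.

s_2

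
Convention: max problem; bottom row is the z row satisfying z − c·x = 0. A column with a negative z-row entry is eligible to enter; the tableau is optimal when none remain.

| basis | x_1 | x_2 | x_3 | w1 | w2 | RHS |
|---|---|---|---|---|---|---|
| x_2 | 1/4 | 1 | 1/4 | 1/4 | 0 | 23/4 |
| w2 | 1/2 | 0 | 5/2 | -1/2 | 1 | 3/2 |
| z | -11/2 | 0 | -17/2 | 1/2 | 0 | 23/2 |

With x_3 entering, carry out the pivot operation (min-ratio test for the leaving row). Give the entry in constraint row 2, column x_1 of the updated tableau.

1/5

Ratio test on column x_3 — row 1: (23/4)/(1/4) = 23; row 2: (3/2)/(5/2) = 3/5. Minimum is 3/5 at row 2 (w2 leaves); pivot element 5/2.
Divide row 2 by 5/2; eliminate column x_3 from the other rows.
In the new row 2, the x_1 entry is the old entry divided by the pivot: (1/2)/(5/2) = 1/5.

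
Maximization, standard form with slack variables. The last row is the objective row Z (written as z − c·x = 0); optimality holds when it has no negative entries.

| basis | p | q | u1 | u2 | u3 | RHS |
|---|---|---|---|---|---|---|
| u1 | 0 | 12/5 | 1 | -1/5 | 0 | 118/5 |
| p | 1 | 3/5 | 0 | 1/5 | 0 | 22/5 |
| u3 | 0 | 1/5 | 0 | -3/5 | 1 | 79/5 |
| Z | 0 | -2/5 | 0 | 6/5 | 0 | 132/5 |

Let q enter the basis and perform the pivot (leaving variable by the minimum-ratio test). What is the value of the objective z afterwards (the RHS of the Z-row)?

Ratio test on column q — row 1: (118/5)/(12/5) = 59/6; row 2: (22/5)/(3/5) = 22/3; row 3: (79/5)/(1/5) = 79. Minimum is 22/3 at row 2 (p leaves); pivot element 3/5.
Pivot on row 2; the Z-row RHS becomes 132/5 − (-2/5)·(22/3) = 88/3.

88/3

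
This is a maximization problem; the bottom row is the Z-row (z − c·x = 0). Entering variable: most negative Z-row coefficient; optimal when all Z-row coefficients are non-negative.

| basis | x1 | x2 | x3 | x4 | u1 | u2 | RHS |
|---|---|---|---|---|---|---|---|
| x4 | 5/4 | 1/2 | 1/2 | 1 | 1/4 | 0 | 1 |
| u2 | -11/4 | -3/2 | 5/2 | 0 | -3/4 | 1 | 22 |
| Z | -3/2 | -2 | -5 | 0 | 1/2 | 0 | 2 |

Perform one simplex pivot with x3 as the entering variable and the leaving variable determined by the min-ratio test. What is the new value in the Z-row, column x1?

11

Ratio test on column x3 — row 1: 1/(1/2) = 2; row 2: 22/(5/2) = 44/5. Minimum is 2 at row 1 (x4 leaves); pivot element 1/2.
Divide row 1 by 1/2; eliminate column x3 from the other rows.
Z-row update in column x1: -3/2 − (-5)·(5/2) = 11.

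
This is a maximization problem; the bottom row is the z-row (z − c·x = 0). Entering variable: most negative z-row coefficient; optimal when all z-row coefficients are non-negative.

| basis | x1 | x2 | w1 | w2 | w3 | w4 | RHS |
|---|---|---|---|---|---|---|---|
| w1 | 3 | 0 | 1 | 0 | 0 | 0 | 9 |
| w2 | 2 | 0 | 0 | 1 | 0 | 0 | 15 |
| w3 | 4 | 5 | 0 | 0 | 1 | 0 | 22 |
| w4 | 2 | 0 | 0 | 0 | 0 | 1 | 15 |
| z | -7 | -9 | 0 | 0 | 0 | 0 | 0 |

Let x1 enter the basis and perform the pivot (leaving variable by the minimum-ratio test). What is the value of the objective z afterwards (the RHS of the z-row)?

21

Ratio test on column x1 — row 1: 9/3 = 3; row 2: 15/2 = 15/2; row 3: 22/4 = 11/2; row 4: 15/2 = 15/2. Minimum is 3 at row 1 (w1 leaves); pivot element 3.
Pivot on row 1; the z-row RHS becomes 0 − (-7)·3 = 21.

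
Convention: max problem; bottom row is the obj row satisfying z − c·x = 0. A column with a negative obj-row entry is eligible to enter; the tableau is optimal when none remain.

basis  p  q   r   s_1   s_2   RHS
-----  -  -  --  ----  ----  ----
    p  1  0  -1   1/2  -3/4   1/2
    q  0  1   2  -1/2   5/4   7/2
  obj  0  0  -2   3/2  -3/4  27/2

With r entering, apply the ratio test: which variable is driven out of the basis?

Column r entries and ratios — p: -1 ≤ 0, skip; q: (7/2)/2 = 7/4.
Smallest ratio is 7/4 in the row of q, so q leaves.

q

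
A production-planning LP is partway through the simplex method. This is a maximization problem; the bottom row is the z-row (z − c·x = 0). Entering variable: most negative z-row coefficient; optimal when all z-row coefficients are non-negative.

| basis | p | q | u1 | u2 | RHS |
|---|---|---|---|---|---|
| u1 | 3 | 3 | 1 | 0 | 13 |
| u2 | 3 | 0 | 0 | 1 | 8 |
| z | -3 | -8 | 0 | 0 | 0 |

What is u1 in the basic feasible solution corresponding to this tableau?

13

u1 is basic (row 1); its value is the RHS of that row, 13.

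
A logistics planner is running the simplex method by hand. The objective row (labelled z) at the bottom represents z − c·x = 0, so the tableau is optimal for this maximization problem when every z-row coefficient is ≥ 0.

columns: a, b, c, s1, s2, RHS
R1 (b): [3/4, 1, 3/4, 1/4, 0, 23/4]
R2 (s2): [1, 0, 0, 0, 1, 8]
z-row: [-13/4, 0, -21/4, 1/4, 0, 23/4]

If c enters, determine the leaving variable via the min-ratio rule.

Column c entries and ratios — b: (23/4)/(3/4) = 23/3; s2: 0 ≤ 0, skip.
Smallest ratio is 23/3 in the row of b, so b leaves.

b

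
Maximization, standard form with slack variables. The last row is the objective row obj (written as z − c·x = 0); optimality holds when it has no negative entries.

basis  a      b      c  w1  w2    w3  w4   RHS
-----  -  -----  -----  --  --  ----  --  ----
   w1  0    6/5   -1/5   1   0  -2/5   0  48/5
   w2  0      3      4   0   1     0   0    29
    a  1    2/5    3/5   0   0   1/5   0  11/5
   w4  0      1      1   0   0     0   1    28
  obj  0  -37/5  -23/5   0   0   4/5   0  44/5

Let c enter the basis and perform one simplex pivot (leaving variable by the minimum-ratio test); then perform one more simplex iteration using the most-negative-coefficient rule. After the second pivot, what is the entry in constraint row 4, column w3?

-1/2

Ratio test on column c — row 1: entry -1/5 ≤ 0; row 2: 29/4 = 29/4; row 3: (11/5)/(3/5) = 11/3; row 4: 28/1 = 28. Minimum is 11/3 at row 3 (a leaves); pivot element 3/5.
Divide row 3 by 3/5; eliminate column c from the other rows.
Second iteration: most negative obj-row entry is -13/3 in column b, so b enters.
Ratio test on column b — row 1: (31/3)/(4/3) = 31/4; row 2: (43/3)/(1/3) = 43; row 3: (11/3)/(2/3) = 11/2; row 4: (73/3)/(1/3) = 73. Minimum is 11/2 at row 3 (c leaves); pivot element 2/3.
Divide row 3 by 2/3; eliminate column b from the other rows.
After both pivots, the entry at constraint row 4, column w3 is -1/2.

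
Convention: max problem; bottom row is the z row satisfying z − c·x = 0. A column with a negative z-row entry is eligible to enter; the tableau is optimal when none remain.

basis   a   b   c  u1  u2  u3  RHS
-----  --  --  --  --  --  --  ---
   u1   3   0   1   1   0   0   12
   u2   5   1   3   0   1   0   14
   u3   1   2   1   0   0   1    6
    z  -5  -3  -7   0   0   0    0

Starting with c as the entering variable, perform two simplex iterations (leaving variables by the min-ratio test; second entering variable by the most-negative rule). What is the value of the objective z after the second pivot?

166/5

Ratio test on column c — row 1: 12/1 = 12; row 2: 14/3 = 14/3; row 3: 6/1 = 6. Minimum is 14/3 at row 2 (u2 leaves); pivot element 3.
Pivot on row 2; the z-row RHS becomes 0 − (-7)·(14/3) = 98/3.
Next entering variable (most negative z-row entry -2/3): b.
Ratio test on column b — row 1: entry -1/3 ≤ 0; row 2: (14/3)/(1/3) = 14; row 3: (4/3)/(5/3) = 4/5. Minimum is 4/5 at row 3 (u3 leaves); pivot element 5/3.
After the second pivot the z-row RHS is 98/3 − (-2/3)·(4/5) = 166/5.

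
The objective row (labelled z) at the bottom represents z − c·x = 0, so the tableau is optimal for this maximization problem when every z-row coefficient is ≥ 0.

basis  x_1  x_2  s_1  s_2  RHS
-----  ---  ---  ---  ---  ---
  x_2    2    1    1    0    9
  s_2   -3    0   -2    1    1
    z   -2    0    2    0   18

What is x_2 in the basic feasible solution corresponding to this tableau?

9

x_2 is basic (row 1); its value is the RHS of that row, 9.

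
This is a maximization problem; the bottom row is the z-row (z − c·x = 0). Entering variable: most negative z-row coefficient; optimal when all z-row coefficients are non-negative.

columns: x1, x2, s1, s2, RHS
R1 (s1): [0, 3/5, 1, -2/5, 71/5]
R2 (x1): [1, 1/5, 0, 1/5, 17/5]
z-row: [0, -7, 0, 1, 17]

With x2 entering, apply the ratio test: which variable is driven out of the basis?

x1

Column x2 entries and ratios — s1: (71/5)/(3/5) = 71/3; x1: (17/5)/(1/5) = 17.
Smallest ratio is 17 in the row of x1, so x1 leaves.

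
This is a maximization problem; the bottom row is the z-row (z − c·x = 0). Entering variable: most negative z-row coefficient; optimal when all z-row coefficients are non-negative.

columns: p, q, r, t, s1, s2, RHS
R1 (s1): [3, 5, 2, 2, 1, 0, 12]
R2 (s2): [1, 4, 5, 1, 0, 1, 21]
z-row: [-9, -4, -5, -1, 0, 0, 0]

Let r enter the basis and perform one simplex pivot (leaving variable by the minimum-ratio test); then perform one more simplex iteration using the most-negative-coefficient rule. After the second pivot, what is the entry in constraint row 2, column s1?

-1/13

Ratio test on column r — row 1: 12/2 = 6; row 2: 21/5 = 21/5. Minimum is 21/5 at row 2 (s2 leaves); pivot element 5.
Divide row 2 by 5; eliminate column r from the other rows.
Second iteration: most negative z-row entry is -8 in column p, so p enters.
Ratio test on column p — row 1: (18/5)/(13/5) = 18/13; row 2: (21/5)/(1/5) = 21. Minimum is 18/13 at row 1 (s1 leaves); pivot element 13/5.
Divide row 1 by 13/5; eliminate column p from the other rows.
After both pivots, the entry at constraint row 2, column s1 is -1/13.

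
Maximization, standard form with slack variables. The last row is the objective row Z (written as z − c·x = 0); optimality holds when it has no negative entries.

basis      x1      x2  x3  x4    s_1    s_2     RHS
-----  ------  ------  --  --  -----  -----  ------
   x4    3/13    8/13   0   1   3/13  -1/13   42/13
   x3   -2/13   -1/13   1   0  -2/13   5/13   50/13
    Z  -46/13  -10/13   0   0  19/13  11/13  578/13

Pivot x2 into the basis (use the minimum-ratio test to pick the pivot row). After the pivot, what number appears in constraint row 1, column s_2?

Ratio test on column x2 — row 1: (42/13)/(8/13) = 21/4; row 2: entry -1/13 ≤ 0. Minimum is 21/4 at row 1 (x4 leaves); pivot element 8/13.
Divide row 1 by 8/13; eliminate column x2 from the other rows.
In the new row 1, the s_2 entry is the old entry divided by the pivot: (-1/13)/(8/13) = -1/8.

-1/8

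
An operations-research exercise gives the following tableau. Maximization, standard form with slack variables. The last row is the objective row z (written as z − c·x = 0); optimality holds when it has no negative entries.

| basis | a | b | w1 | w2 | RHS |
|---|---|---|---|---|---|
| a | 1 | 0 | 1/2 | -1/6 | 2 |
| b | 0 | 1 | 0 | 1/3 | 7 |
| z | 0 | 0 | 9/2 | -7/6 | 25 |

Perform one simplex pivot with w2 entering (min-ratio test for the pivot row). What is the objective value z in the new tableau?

Ratio test on column w2 — row 1: entry -1/6 ≤ 0; row 2: 7/(1/3) = 21. Minimum is 21 at row 2 (b leaves); pivot element 1/3.
Pivot on row 2; the z-row RHS becomes 25 − (-7/6)·21 = 99/2.

99/2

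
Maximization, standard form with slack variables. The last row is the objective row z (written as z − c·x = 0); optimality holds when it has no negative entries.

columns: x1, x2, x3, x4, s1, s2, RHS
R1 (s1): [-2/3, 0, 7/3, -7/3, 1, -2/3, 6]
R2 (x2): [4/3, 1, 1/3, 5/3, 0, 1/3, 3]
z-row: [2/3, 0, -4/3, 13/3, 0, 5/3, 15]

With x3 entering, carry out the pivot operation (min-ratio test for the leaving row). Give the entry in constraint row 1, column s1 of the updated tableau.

3/7

Ratio test on column x3 — row 1: 6/(7/3) = 18/7; row 2: 3/(1/3) = 9. Minimum is 18/7 at row 1 (s1 leaves); pivot element 7/3.
Divide row 1 by 7/3; eliminate column x3 from the other rows.
In the new row 1, the s1 entry is the old entry divided by the pivot: 1/(7/3) = 3/7.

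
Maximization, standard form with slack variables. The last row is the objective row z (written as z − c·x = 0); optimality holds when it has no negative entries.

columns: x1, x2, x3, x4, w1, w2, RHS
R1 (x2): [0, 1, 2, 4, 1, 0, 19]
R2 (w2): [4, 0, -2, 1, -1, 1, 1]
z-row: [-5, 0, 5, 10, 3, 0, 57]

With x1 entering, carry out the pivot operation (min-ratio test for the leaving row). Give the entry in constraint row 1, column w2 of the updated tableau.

0

Ratio test on column x1 — row 1: entry 0 ≤ 0; row 2: 1/4 = 1/4. Minimum is 1/4 at row 2 (w2 leaves); pivot element 4.
Divide row 2 by 4; eliminate column x1 from the other rows.
Row 1 update in column w2: 0 − 0·(1/4) = 0.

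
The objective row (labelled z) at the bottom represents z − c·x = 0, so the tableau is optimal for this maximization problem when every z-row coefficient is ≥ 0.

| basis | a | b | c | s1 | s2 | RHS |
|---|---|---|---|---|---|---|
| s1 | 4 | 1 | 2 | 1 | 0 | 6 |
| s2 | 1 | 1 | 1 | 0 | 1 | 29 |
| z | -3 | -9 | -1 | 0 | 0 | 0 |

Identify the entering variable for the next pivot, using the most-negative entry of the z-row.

b

Negative z-row entries: a: -3, b: -9, c: -1.
The most negative is -9 in column b, so b enters.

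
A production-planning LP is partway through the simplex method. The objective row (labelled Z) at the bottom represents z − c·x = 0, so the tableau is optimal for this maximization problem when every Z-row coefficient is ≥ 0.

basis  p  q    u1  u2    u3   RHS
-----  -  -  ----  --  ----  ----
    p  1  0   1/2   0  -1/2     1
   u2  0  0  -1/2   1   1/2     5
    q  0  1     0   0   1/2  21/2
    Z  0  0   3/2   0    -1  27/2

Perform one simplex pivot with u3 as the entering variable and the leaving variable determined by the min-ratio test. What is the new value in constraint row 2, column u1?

-1

Ratio test on column u3 — row 1: entry -1/2 ≤ 0; row 2: 5/(1/2) = 10; row 3: (21/2)/(1/2) = 21. Minimum is 10 at row 2 (u2 leaves); pivot element 1/2.
Divide row 2 by 1/2; eliminate column u3 from the other rows.
In the new row 2, the u1 entry is the old entry divided by the pivot: (-1/2)/(1/2) = -1.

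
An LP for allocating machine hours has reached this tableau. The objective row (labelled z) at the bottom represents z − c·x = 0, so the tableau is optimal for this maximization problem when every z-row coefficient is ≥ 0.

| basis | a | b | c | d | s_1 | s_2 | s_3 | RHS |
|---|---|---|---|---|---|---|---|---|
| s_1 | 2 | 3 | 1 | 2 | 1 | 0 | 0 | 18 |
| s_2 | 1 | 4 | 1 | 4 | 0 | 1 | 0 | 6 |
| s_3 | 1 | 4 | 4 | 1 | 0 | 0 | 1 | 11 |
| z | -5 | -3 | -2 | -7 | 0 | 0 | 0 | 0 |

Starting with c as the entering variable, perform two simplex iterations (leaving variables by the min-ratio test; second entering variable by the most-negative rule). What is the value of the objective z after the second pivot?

Ratio test on column c — row 1: 18/1 = 18; row 2: 6/1 = 6; row 3: 11/4 = 11/4. Minimum is 11/4 at row 3 (s_3 leaves); pivot element 4.
Pivot on row 3; the z-row RHS becomes 0 − (-2)·(11/4) = 11/2.
Next entering variable (most negative z-row entry -13/2): d.
Ratio test on column d — row 1: (61/4)/(7/4) = 61/7; row 2: (13/4)/(15/4) = 13/15; row 3: (11/4)/(1/4) = 11. Minimum is 13/15 at row 2 (s_2 leaves); pivot element 15/4.
After the second pivot the z-row RHS is 11/2 − (-13/2)·(13/15) = 167/15.

167/15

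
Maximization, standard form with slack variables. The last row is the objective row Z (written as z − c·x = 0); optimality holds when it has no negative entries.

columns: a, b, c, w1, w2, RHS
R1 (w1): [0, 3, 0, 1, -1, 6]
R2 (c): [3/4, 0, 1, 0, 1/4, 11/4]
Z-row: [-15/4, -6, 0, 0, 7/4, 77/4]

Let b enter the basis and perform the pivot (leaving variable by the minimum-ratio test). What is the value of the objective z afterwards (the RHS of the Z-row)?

Ratio test on column b — row 1: 6/3 = 2; row 2: entry 0 ≤ 0. Minimum is 2 at row 1 (w1 leaves); pivot element 3.
Pivot on row 1; the Z-row RHS becomes 77/4 − (-6)·2 = 125/4.

125/4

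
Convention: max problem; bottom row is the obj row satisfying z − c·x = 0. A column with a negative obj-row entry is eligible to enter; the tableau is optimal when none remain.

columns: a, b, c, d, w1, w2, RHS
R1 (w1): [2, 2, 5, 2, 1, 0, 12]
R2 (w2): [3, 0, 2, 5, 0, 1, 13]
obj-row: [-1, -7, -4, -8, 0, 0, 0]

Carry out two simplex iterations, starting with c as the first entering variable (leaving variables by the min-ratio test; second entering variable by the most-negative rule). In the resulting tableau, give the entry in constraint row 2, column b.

-4/21

Ratio test on column c — row 1: 12/5 = 12/5; row 2: 13/2 = 13/2. Minimum is 12/5 at row 1 (w1 leaves); pivot element 5.
Divide row 1 by 5; eliminate column c from the other rows.
Second iteration: most negative obj-row entry is -32/5 in column d, so d enters.
Ratio test on column d — row 1: (12/5)/(2/5) = 6; row 2: (41/5)/(21/5) = 41/21. Minimum is 41/21 at row 2 (w2 leaves); pivot element 21/5.
Divide row 2 by 21/5; eliminate column d from the other rows.
After both pivots, the entry at constraint row 2, column b is -4/21.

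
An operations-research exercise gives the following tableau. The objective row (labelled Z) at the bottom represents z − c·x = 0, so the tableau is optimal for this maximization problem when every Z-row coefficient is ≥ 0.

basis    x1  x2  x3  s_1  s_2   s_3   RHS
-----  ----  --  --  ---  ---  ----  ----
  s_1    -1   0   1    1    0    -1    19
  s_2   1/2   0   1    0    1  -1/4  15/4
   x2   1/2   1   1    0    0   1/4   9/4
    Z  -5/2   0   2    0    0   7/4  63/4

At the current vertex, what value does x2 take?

9/4

x2 is basic (row 3); its value is the RHS of that row, 9/4.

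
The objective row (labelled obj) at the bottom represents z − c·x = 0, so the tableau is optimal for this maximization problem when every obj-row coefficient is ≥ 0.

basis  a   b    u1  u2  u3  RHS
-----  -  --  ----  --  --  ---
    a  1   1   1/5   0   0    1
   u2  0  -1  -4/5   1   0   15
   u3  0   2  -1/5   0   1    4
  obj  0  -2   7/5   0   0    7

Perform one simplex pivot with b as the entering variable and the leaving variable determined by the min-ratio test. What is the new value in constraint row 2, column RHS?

Ratio test on column b — row 1: 1/1 = 1; row 2: entry -1 ≤ 0; row 3: 4/2 = 2. Minimum is 1 at row 1 (a leaves); pivot element 1.
Divide row 1 by 1; eliminate column b from the other rows.
Row 2 update in column RHS: 15 − (-1)·1 = 16.

16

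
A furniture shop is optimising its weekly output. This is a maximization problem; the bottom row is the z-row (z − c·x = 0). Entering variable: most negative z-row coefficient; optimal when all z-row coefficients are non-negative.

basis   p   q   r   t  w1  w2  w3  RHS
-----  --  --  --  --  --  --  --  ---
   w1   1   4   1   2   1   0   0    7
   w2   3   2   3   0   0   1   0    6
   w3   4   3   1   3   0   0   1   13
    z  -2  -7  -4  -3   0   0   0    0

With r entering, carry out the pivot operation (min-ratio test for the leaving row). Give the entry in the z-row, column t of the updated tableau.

-3

Ratio test on column r — row 1: 7/1 = 7; row 2: 6/3 = 2; row 3: 13/1 = 13. Minimum is 2 at row 2 (w2 leaves); pivot element 3.
Divide row 2 by 3; eliminate column r from the other rows.
z-row update in column t: -3 − (-4)·0 = -3.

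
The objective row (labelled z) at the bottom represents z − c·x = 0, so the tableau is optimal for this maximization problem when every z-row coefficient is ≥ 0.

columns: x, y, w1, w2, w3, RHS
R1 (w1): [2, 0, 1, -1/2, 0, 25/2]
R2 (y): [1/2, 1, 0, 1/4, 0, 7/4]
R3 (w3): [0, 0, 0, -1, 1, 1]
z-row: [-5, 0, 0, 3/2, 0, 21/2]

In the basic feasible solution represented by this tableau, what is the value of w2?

w2 is not in the basis, so in the current basic feasible solution w2 = 0.

0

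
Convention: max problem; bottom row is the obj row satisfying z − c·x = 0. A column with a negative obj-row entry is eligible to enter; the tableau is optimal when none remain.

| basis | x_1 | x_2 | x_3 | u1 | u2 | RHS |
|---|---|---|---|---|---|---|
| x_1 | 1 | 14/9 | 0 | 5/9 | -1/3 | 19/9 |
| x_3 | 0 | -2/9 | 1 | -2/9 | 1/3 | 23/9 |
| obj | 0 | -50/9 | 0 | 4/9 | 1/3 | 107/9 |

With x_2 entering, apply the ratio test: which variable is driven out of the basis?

x_1

Column x_2 entries and ratios — x_1: (19/9)/(14/9) = 19/14; x_3: -2/9 ≤ 0, skip.
Smallest ratio is 19/14 in the row of x_1, so x_1 leaves.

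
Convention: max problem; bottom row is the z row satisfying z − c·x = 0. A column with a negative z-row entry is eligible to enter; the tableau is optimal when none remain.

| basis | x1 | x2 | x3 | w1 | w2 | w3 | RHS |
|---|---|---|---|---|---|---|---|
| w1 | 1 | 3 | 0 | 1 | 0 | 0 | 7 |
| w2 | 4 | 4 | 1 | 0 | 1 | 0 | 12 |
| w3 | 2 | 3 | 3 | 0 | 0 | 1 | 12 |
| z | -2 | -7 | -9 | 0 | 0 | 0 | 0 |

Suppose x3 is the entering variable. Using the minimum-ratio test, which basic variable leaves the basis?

Column x3 entries and ratios — w1: 0 ≤ 0, skip; w2: 12/1 = 12; w3: 12/3 = 4.
Smallest ratio is 4 in the row of w3, so w3 leaves.

w3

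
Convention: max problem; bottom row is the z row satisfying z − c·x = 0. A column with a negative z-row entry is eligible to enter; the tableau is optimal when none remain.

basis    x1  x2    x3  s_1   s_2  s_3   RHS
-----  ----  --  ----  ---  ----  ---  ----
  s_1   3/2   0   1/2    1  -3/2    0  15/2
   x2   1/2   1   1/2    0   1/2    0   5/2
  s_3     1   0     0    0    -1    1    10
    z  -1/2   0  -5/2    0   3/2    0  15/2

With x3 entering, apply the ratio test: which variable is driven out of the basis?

x2

Column x3 entries and ratios — s_1: (15/2)/(1/2) = 15; x2: (5/2)/(1/2) = 5; s_3: 0 ≤ 0, skip.
Smallest ratio is 5 in the row of x2, so x2 leaves.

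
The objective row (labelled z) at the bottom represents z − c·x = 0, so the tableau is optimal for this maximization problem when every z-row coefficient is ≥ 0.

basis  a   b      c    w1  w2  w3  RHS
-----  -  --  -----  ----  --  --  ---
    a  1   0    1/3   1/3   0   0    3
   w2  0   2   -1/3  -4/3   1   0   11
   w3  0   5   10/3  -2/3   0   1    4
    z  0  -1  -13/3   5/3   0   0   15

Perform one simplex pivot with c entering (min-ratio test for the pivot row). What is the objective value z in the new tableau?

Ratio test on column c — row 1: 3/(1/3) = 9; row 2: entry -1/3 ≤ 0; row 3: 4/(10/3) = 6/5. Minimum is 6/5 at row 3 (w3 leaves); pivot element 10/3.
Pivot on row 3; the z-row RHS becomes 15 − (-13/3)·(6/5) = 101/5.

101/5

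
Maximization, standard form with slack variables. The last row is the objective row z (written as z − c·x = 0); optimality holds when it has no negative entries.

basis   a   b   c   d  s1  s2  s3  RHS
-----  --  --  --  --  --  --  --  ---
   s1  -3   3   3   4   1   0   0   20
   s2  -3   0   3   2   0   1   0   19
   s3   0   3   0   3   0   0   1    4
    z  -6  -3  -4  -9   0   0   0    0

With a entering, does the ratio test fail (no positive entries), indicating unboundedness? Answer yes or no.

Every constraint-row entry in column a is ≤ 0, so increasing a is unbounded.

yes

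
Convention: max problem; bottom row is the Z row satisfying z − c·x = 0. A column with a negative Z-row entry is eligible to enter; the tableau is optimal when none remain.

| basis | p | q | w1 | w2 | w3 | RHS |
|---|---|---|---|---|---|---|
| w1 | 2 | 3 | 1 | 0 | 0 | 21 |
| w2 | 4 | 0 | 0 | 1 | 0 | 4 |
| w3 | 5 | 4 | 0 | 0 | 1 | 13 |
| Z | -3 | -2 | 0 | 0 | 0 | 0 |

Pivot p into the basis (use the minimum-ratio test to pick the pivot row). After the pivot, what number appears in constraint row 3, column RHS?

8

Ratio test on column p — row 1: 21/2 = 21/2; row 2: 4/4 = 1; row 3: 13/5 = 13/5. Minimum is 1 at row 2 (w2 leaves); pivot element 4.
Divide row 2 by 4; eliminate column p from the other rows.
Row 3 update in column RHS: 13 − 5·1 = 8.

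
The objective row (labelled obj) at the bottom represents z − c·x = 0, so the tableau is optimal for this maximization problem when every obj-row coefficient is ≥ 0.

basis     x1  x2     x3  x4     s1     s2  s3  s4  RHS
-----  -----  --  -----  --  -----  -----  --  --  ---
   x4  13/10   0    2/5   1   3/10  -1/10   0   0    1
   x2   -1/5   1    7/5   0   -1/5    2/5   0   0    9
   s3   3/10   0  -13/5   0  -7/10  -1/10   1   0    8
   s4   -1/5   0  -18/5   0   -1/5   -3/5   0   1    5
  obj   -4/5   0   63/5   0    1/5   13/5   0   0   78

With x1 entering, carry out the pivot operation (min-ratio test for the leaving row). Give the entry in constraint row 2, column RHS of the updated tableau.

119/13

Ratio test on column x1 — row 1: 1/(13/10) = 10/13; row 2: entry -1/5 ≤ 0; row 3: 8/(3/10) = 80/3; row 4: entry -1/5 ≤ 0. Minimum is 10/13 at row 1 (x4 leaves); pivot element 13/10.
Divide row 1 by 13/10; eliminate column x1 from the other rows.
Row 2 update in column RHS: 9 − (-1/5)·(10/13) = 119/13.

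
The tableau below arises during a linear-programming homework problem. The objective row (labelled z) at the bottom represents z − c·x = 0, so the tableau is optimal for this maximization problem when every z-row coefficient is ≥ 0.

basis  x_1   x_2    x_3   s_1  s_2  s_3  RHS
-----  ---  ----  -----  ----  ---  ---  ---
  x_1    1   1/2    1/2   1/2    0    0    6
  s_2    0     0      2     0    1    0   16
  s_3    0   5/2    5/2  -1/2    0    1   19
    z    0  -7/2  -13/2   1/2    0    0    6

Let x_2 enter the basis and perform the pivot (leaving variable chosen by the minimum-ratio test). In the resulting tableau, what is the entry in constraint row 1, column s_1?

Ratio test on column x_2 — row 1: 6/(1/2) = 12; row 2: entry 0 ≤ 0; row 3: 19/(5/2) = 38/5. Minimum is 38/5 at row 3 (s_3 leaves); pivot element 5/2.
Divide row 3 by 5/2; eliminate column x_2 from the other rows.
Row 1 update in column s_1: 1/2 − (1/2)·(-1/5) = 3/5.

3/5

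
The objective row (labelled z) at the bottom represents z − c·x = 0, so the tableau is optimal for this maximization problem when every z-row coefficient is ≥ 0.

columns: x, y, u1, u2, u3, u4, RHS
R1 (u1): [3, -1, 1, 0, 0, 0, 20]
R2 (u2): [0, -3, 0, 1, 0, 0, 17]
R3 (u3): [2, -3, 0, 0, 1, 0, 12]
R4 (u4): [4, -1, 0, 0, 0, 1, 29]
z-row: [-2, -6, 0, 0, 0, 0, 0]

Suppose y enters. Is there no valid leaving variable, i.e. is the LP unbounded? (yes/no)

Every constraint-row entry in column y is ≤ 0, so increasing y is unbounded.

yes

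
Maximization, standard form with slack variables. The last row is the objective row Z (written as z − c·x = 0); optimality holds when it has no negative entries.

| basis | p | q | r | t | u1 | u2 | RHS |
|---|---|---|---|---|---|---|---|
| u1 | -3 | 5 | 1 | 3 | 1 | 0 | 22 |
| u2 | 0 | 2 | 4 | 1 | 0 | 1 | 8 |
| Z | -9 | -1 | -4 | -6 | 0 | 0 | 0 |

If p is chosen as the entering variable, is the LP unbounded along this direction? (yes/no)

Every constraint-row entry in column p is ≤ 0, so increasing p is unbounded.

yes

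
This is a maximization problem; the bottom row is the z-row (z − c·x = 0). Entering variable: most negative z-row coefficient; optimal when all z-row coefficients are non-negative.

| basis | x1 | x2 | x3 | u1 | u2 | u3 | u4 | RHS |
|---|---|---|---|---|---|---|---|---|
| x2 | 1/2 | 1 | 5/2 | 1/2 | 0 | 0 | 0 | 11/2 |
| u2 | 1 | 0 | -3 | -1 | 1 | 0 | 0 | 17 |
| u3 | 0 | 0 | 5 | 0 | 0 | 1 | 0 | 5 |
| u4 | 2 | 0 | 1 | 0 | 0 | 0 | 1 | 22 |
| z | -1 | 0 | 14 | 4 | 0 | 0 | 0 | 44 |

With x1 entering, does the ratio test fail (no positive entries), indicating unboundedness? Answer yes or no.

Column x1 has positive entries in row(s) 1, 2, 4, so the ratio test bounds it — not unbounded.

no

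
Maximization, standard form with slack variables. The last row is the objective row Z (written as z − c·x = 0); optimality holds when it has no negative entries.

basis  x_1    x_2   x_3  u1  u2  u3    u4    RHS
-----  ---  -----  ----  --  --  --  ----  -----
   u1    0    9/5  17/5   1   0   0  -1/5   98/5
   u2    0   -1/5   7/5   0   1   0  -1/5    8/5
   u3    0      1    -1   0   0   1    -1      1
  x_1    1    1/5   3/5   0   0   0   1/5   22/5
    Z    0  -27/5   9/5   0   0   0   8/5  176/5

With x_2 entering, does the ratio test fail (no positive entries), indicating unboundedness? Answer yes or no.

Column x_2 has positive entries in row(s) 1, 3, 4, so the ratio test bounds it — not unbounded.

no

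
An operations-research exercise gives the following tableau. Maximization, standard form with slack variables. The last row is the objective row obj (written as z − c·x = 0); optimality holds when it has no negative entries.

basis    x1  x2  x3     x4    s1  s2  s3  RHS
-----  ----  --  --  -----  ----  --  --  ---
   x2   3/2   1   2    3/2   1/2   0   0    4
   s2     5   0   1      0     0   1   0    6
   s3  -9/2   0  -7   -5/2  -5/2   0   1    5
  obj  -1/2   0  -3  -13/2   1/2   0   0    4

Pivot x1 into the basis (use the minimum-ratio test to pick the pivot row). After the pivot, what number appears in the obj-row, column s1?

1/2

Ratio test on column x1 — row 1: 4/(3/2) = 8/3; row 2: 6/5 = 6/5; row 3: entry -9/2 ≤ 0. Minimum is 6/5 at row 2 (s2 leaves); pivot element 5.
Divide row 2 by 5; eliminate column x1 from the other rows.
obj-row update in column s1: 1/2 − (-1/2)·0 = 1/2.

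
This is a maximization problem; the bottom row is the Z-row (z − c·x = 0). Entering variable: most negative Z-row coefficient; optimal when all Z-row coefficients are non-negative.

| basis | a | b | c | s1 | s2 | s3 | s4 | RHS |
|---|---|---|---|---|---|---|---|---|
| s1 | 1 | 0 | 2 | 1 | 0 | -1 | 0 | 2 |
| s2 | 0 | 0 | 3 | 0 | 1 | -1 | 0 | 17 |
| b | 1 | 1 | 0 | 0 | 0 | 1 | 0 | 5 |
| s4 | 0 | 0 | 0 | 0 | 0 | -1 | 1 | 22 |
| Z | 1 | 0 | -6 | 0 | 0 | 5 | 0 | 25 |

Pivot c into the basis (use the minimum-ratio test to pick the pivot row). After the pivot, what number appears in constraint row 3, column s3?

Ratio test on column c — row 1: 2/2 = 1; row 2: 17/3 = 17/3; row 3: entry 0 ≤ 0; row 4: entry 0 ≤ 0. Minimum is 1 at row 1 (s1 leaves); pivot element 2.
Divide row 1 by 2; eliminate column c from the other rows.
Row 3 update in column s3: 1 − 0·(-1/2) = 1.

1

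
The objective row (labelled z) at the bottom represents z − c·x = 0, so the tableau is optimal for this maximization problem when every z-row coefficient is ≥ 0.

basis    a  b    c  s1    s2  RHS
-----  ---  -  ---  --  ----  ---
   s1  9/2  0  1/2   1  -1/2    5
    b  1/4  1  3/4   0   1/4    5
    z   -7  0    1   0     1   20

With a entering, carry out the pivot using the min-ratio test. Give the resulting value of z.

250/9

Ratio test on column a — row 1: 5/(9/2) = 10/9; row 2: 5/(1/4) = 20. Minimum is 10/9 at row 1 (s1 leaves); pivot element 9/2.
Pivot on row 1; the z-row RHS becomes 20 − (-7)·(10/9) = 250/9.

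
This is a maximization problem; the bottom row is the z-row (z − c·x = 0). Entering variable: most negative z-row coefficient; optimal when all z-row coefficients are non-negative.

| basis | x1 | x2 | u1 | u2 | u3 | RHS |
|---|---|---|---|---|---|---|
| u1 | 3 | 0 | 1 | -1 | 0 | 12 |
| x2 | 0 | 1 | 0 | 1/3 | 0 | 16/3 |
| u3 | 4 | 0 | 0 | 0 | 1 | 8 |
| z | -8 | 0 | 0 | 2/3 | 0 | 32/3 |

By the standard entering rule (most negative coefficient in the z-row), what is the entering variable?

Negative z-row entries: x1: -8.
The most negative is -8 in column x1, so x1 enters.

x1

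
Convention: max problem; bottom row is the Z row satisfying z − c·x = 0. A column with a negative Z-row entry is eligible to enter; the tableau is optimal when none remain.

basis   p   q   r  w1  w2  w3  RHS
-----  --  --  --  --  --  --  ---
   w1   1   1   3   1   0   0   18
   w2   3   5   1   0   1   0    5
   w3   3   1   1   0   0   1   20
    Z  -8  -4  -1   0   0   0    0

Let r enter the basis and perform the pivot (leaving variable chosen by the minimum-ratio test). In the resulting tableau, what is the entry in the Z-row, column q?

1

Ratio test on column r — row 1: 18/3 = 6; row 2: 5/1 = 5; row 3: 20/1 = 20. Minimum is 5 at row 2 (w2 leaves); pivot element 1.
Divide row 2 by 1; eliminate column r from the other rows.
Z-row update in column q: -4 − (-1)·5 = 1.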